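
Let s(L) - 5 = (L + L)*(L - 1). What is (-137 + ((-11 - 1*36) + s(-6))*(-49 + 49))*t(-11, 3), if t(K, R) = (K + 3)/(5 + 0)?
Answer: 1096/5 ≈ 219.20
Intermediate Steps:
s(L) = 5 + 2*L*(-1 + L) (s(L) = 5 + (L + L)*(L - 1) = 5 + (2*L)*(-1 + L) = 5 + 2*L*(-1 + L))
t(K, R) = 3/5 + K/5 (t(K, R) = (3 + K)/5 = (3 + K)*(1/5) = 3/5 + K/5)
(-137 + ((-11 - 1*36) + s(-6))*(-49 + 49))*t(-11, 3) = (-137 + ((-11 - 1*36) + (5 - 2*(-6) + 2*(-6)**2))*(-49 + 49))*(3/5 + (1/5)*(-11)) = (-137 + ((-11 - 36) + (5 + 12 + 2*36))*0)*(3/5 - 11/5) = (-137 + (-47 + (5 + 12 + 72))*0)*(-8/5) = (-137 + (-47 + 89)*0)*(-8/5) = (-137 + 42*0)*(-8/5) = (-137 + 0)*(-8/5) = -137*(-8/5) = 1096/5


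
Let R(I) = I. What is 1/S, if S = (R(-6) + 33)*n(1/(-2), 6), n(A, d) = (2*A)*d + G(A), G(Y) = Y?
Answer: -2/351 ≈ -0.0056980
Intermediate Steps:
n(A, d) = A + 2*A*d (n(A, d) = (2*A)*d + A = 2*A*d + A = A + 2*A*d)
S = -351/2 (S = (-6 + 33)*((1 + 2*6)/(-2)) = 27*(-(1 + 12)/2) = 27*(-½*13) = 27*(-13/2) = -351/2 ≈ -175.50)
1/S = 1/(-351/2) = -2/351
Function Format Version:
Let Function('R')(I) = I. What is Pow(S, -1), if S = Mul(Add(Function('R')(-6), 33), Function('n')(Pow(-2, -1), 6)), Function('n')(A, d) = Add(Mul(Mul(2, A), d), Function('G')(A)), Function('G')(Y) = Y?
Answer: Rational(-2, 351) ≈ -0.0056980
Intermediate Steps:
Function('n')(A, d) = Add(A, Mul(2, A, d)) (Function('n')(A, d) = Add(Mul(Mul(2, A), d), A) = Add(Mul(2, A, d), A) = Add(A, Mul(2, A, d)))
S = Rational(-351, 2) (S = Mul(Add(-6, 33), Mul(Pow(-2, -1), Add(1, Mul(2, 6)))) = Mul(27, Mul(Rational(-1, 2), Add(1, 12))) = Mul(27, Mul(Rational(-1, 2), 13)) = Mul(27, Rational(-13, 2)) = Rational(-351, 2) ≈ -175.50)
Pow(S, -1) = Pow(Rational(-351, 2), -1) = Rational(-2, 351)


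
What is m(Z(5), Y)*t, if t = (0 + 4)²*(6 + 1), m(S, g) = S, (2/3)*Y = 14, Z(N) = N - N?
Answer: 0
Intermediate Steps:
Z(N) = 0
Y = 21 (Y = (3/2)*14 = 21)
t = 112 (t = 4²*7 = 16*7 = 112)
m(Z(5), Y)*t = 0*112 = 0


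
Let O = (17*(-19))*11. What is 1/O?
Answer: -1/3553 ≈ -0.00028145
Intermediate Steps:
O = -3553 (O = -323*11 = -3553)
1/O = 1/(-3553) = -1/3553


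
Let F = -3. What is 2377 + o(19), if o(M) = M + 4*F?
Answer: 2384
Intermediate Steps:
o(M) = -12 + M (o(M) = M + 4*(-3) = M - 12 = -12 + M)
2377 + o(19) = 2377 + (-12 + 19) = 2377 + 7 = 2384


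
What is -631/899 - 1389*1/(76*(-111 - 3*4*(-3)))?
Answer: -782663/1708100 ≈ -0.45821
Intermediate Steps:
-631/899 - 1389*1/(76*(-111 - 3*4*(-3))) = -631*1/899 - 1389*1/(76*(-111 - 12*(-3))) = -631/899 - 1389*1/(76*(-111 + 36)) = -631/899 - 1389/((-75*76)) = -631/899 - 1389/(-5700) = -631/899 - 1389*(-1/5700) = -631/899 + 463/1900 = -782663/1708100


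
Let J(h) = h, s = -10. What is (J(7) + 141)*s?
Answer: -1480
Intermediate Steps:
(J(7) + 141)*s = (7 + 141)*(-10) = 148*(-10) = -1480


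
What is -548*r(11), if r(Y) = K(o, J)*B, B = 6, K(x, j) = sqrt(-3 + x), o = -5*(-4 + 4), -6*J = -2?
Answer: -3288*I*sqrt(3) ≈ -5695.0*I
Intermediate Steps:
J = 1/3 (J = -1/6*(-2) = 1/3 ≈ 0.33333)
o = 0 (o = -5*0 = 0)
r(Y) = 6*I*sqrt(3) (r(Y) = sqrt(-3 + 0)*6 = sqrt(-3)*6 = (I*sqrt(3))*6 = 6*I*sqrt(3))
-548*r(11) = -3288*I*sqrt(3)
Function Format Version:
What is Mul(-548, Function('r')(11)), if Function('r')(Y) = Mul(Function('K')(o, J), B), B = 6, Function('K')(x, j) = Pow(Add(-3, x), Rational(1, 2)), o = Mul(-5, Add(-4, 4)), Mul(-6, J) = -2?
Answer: Mul(-3288, I, Pow(3, Rational(1, 2))) ≈ Mul(-5695.0, I)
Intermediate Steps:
J = Rational(1, 3) (J = Mul(Rational(-1, 6), -2) = Rational(1, 3) ≈ 0.33333)
o = 0 (o = Mul(-5, 0) = 0)
Function('r')(Y) = Mul(6, I, Pow(3, Rational(1, 2))) (Function('r')(Y) = Mul(Pow(Add(-3, 0), Rational(1, 2)), 6) = Mul(Pow(-3, Rational(1, 2)), 6) = Mul(Mul(I, Pow(3, Rational(1, 2))), 6) = Mul(6, I, Pow(3, Rational(1, 2))))
Mul(-548, Function('r')(11)) = Mul(-548, Mul(6, I, Pow(3, Rational(1, 2)))) = Mul(-3288, I, Pow(3, Rational(1, 2)))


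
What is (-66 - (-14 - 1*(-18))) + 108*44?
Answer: 4682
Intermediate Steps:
(-66 - (-14 - 1*(-18))) + 108*44 = (-66 - (-14 + 18)) + 4752 = (-66 - 1*4) + 4752 = (-66 - 4) + 4752 = -70 + 4752 = 4682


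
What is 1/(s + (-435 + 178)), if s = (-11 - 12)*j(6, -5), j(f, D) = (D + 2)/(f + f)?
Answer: -4/1005 ≈ -0.0039801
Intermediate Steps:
j(f, D) = (2 + D)/(2*f) (j(f, D) = (2 + D)/((2*f)) = (2 + D)*(1/(2*f)) = (2 + D)/(2*f))
s = 23/4 (s = (-11 - 12)*((½)*(2 - 5)/6) = -23*(-3)/(2*6) = -23*(-¼) = 23/4 ≈ 5.7500)
1/(s + (-435 + 178)) = 1/(23/4 + (-435 + 178)) = 1/(23/4 - 257) = 1/(-1005/4) = -4/1005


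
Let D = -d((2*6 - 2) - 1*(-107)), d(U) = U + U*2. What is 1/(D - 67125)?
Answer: -1/67476 ≈ -1.4820e-5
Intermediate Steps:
d(U) = 3*U (d(U) = U + 2*U = 3*U)
D = -351 (D = -3*((2*6 - 2) - 1*(-107)) = -3*((12 - 2) + 107) = -3*(10 + 107) = -3*117 = -1*351 = -351)
1/(D - 67125) = 1/(-351 - 67125) = 1/(-67476) = -1/67476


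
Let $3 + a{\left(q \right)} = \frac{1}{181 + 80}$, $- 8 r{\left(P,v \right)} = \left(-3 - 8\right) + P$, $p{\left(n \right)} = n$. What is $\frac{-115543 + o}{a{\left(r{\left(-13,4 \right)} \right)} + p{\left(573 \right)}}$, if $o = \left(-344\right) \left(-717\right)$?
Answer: $\frac{34218405}{148771} \approx 230.01$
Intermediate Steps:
$o = 246648$
$r{\left(P,v \right)} = \frac{11}{8} - \frac{P}{8}$ ($r{\left(P,v \right)} = - \frac{\left(-3 - 8\right) + P}{8} = - \frac{-11 + P}{8} = \frac{11}{8} - \frac{P}{8}$)
$a{\left(q \right)} = - \frac{782}{261}$ ($a{\left(q \right)} = -3 + \frac{1}{181 + 80} = -3 + \frac{1}{261} = - \frac{782}{261}$)
$\frac{-115543 + o}{a{\left(r{\left(-13,4 \right)} \right)} + p{\left(573 \right)}} = \frac{-115543 + 246648}{- \frac{782}{261} + 573} = \frac{131105}{\frac{148771}{261}} = 131105 \cdot \frac{261}{148771} = \frac{34218405}{148771}$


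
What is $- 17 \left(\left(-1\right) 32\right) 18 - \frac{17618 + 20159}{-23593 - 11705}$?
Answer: $\frac{9342589}{954} \approx 9793.1$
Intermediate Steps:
$- 17 \left(\left(-1\right) 32\right) 18 - \frac{17618 + 20159}{-23593 - 11705} = \left(-17\right) \left(-32\right) 18 - \frac{37777}{-35298} = 544 \cdot 18 - 37777 \left(- \frac{1}{35298}\right) = 9792 - - \frac{1021}{954} = 9792 + \frac{1021}{954} = \frac{9342589}{954}$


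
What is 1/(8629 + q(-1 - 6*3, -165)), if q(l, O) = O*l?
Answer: 1/11764 ≈ 8.5005e-5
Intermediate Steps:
1/(8629 + q(-1 - 6*3, -165)) = 1/(8629 - 165*(-1 - 6*3)) = 1/(8629 - 165*(-1 - 18)) = 1/(8629 - 165*(-19)) = 1/(8629 + 3135) = 1/11764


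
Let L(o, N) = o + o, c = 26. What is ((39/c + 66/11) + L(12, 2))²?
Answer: 3969/4 ≈ 992.25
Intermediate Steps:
L(o, N) = 2*o
((39/c + 66/11) + L(12, 2))² = ((39/26 + 66/11) + 2*12)² = ((39*(1/26) + 66*(1/11)) + 24)² = ((3/2 + 6) + 24)² = (15/2 + 24)² = (63/2)² = 3969/4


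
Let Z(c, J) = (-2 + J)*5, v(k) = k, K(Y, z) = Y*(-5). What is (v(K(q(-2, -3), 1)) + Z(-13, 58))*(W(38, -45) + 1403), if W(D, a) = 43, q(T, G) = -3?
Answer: 426570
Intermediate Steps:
K(Y, z) = -5*Y
Z(c, J) = -10 + 5*J
(v(K(q(-2, -3), 1)) + Z(-13, 58))*(W(38, -45) + 1403) = (-5*(-3) + (-10 + 5*58))*(43 + 1403) = (15 + (-10 + 290))*1446 = (15 + 280)*1446 = 295*1446 = 426570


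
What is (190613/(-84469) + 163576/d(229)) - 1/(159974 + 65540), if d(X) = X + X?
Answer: 1548131083231829/4362207733114 ≈ 354.90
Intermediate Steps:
d(X) = 2*X
(190613/(-84469) + 163576/d(229)) - 1/(159974 + 65540) = (190613/(-84469) + 163576/((2*229))) - 1/(159974 + 65540) = (190613*(-1/84469) + 163576/458) - 1/225514 = (-190613/84469 + 163576*(1/458)) - 1*1/225514 = (-190613/84469 + 81788/229) - 1/225514 = 6864900195/19343401 - 1/225514 = 1548131083231829/4362207733114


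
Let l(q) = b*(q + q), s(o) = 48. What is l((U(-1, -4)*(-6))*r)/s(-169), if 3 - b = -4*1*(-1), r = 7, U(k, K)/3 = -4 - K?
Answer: 0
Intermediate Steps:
U(k, K) = -12 - 3*K (U(k, K) = 3*(-4 - K) = -12 - 3*K)
b = -1 (b = 3 - (-4*1)*(-1) = 3 - (-4)*(-1) = 3 - 1*4 = 3 - 4 = -1)
l(q) = -2*q (l(q) = -(q + q) = -2*q)
l((U(-1, -4)*(-6))*r)/s(-169) = -2*(-12 - 3*(-4))*(-6)*7/48 = -2*(-12 + 12)*(-6)*7*(1/48) = -2*0*(-6)*7*(1/48) = -0*7*(1/48) = -2*0*(1/48) = 0*(1/48) = 0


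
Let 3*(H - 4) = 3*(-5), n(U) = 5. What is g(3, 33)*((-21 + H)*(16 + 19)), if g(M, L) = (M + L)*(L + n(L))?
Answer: -1053360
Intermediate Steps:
H = -1 (H = 4 + (3*(-5))/3 = 4 + (1/3)*(-15) = 4 - 5 = -1)
g(M, L) = (5 + L)*(L + M) (g(M, L) = (M + L)*(L + 5) = (L + M)*(5 + L) = (5 + L)*(L + M))
g(3, 33)*((-21 + H)*(16 + 19)) = (33**2 + 5*33 + 5*3 + 33*3)*((-21 - 1)*(16 + 19)) = (1089 + 165 + 15 + 99)*(-22*35) = 1368*(-770) = -1053360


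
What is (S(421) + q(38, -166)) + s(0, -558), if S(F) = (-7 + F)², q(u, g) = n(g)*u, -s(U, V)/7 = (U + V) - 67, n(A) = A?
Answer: 169463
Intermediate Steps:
s(U, V) = 469 - 7*U - 7*V (s(U, V) = -7*((U + V) - 67) = -7*(-67 + U + V) = 469 - 7*U - 7*V)
q(u, g) = g*u
(S(421) + q(38, -166)) + s(0, -558) = ((-7 + 421)² - 166*38) + (469 - 7*0 - 7*(-558)) = (414² - 6308) + (469 + 0 + 3906) = (171396 - 6308) + 4375 = 165088 + 4375 = 169463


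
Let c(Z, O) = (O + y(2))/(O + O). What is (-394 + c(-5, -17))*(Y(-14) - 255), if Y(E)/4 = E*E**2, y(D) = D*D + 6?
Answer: 150371859/34 ≈ 4.4227e+6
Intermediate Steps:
y(D) = 6 + D**2 (y(D) = D**2 + 6 = 6 + D**2)
c(Z, O) = (10 + O)/(2*O) (c(Z, O) = (O + (6 + 2**2))/(O + O) = (O + (6 + 4))/((2*O)) = (O + 10)*(1/(2*O)) = (10 + O)*(1/(2*O)) = (10 + O)/(2*O))
Y(E) = 4*E**3 (Y(E) = 4*(E*E**2) = 4*E**3)
(-394 + c(-5, -17))*(Y(-14) - 255) = (-394 + (1/2)*(10 - 17)/(-17))*(4*(-14)**3 - 255) = (-394 + (1/2)*(-1/17)*(-7))*(4*(-2744) - 255) = (-394 + 7/34)*(-10976 - 255) = -13389/34*(-11231) = 150371859/34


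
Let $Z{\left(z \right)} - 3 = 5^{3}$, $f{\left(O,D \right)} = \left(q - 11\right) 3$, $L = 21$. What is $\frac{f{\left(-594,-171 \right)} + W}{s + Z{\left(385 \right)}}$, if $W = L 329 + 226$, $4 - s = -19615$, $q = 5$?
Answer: $\frac{7117}{19747} \approx 0.36041$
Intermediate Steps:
$f{\left(O,D \right)} = -18$ ($f{\left(O,D \right)} = \left(5 - 11\right) 3 = \left(-6\right) 3 = -18$)
$s = 19619$ ($s = 4 - -19615 = 4 + 19615 = 19619$)
$Z{\left(z \right)} = 128$ ($Z{\left(z \right)} = 3 + 5^{3} = 3 + 125 = 128$)
$W = 7135$ ($W = 21 \cdot 329 + 226 = 6909 + 226 = 7135$)
$\frac{f{\left(-594,-171 \right)} + W}{s + Z{\left(385 \right)}} = \frac{-18 + 7135}{19619 + 128} = \frac{7117}{19747}$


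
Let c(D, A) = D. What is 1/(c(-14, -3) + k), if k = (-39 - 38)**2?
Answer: 1/5915 ≈ 0.00016906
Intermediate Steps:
k = 5929 (k = (-77)**2 = 5929)
1/(c(-14, -3) + k) = 1/(-14 + 5929) = 1/5915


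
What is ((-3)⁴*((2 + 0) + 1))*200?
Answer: 48600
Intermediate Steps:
((-3)⁴*((2 + 0) + 1))*200 = (81*(2 + 1))*200 = (81*3)*200 = 243*200 = 48600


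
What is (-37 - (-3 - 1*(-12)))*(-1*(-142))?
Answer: -6532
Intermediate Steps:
(-37 - (-3 - 1*(-12)))*(-1*(-142)) = (-37 - (-3 + 12))*142 = (-37 - 1*9)*142 = (-37 - 9)*142 = -46*142 = -6532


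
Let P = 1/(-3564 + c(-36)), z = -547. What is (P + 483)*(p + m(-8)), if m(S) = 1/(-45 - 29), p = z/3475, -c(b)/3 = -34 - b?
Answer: -3608978737/43715500 ≈ -82.556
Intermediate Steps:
c(b) = 102 + 3*b (c(b) = -3*(-34 - b) = 102 + 3*b)
P = -1/3570 (P = 1/(-3564 + (102 + 3*(-36))) = 1/(-3564 + (102 - 108)) = 1/(-3564 - 6) = 1/(-3570) = -1/3570 ≈ -0.00028011)
p = -547/3475 ≈ -0.15741
m(S) = -1/74 (m(S) = 1/(-74) = -1/74)
(P + 483)*(p + m(-8)) = (-1/3570 + 483)*(-547/3475 - 1/74) = (1724309/3570)*(-43953/257150) = -3608978737/43715500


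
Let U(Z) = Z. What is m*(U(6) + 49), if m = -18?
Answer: -990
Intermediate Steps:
m*(U(6) + 49) = -18*(6 + 49) = -18*55 = -990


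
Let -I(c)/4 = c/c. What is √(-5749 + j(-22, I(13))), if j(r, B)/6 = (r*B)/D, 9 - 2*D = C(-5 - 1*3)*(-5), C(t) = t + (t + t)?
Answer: I*√7883405/37 ≈ 75.885*I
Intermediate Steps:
C(t) = 3*t (C(t) = t + 2*t = 3*t)
I(c) = -4 (I(c) = -4*c/c = -4*1 = -4)
D = -111/2 (D = 9/2 - 3*(-5 - 1*3)*(-5)/2 = 9/2 - 3*(-5 - 3)*(-5)/2 = 9/2 - 3*(-8)*(-5)/2 = 9/2 - (-12)*(-5) = 9/2 - ½*120 = 9/2 - 60 = -111/2 ≈ -55.500)
j(r, B) = -4*B*r/37 (j(r, B) = 6*((r*B)/(-111/2)) = 6*((B*r)*(-2/111)) = 6*(-2*B*r/111) = -4*B*r/37)
√(-5749 + j(-22, I(13))) = √(-5749 - 4/37*(-4)*(-22)) = √(-5749 - 352/37) = √(-213065/37) = I*√7883405/37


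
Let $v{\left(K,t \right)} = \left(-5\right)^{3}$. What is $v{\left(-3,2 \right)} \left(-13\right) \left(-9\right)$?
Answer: $-14625$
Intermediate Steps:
$v{\left(K,t \right)} = -125$
$v{\left(-3,2 \right)} \left(-13\right) \left(-9\right) = \left(-125\right) \left(-13\right) \left(-9\right) = 1625 \left(-9\right) = -14625$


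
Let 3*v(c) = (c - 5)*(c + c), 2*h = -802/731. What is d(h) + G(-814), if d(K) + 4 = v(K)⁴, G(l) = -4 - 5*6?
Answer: -1715987754380448859782502/81534050058373441379041 ≈ -21.046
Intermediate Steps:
G(l) = -34 (G(l) = -4 - 30 = -34)
h = -401/731 (h = (-802/731)/2 = (-802*1/731)/2 = (½)*(-802/731) = -401/731 ≈ -0.54856)
v(c) = 2*c*(-5 + c)/3 (v(c) = ((c - 5)*(c + c))/3 = ((-5 + c)*(2*c))/3 = (2*c*(-5 + c))/3 = 2*c*(-5 + c)/3)
d(K) = -4 + 16*K⁴*(-5 + K)⁴/81 (d(K) = -4 + (2*K*(-5 + K)/3)⁴ = -4 + 16*K⁴*(-5 + K)⁴/81)
d(h) + G(-814) = (-4 + 16*(-401/731)⁴*(-5 - 401/731)⁴/81) - 34 = (-4 + (16/81)*(25856961601/285541678321)*(-4056/731)⁴) - 34 = (-4 + (16/81)*(25856961601/285541678321)*(270639875690496/285541678321)) - 34 = (-4 + 1382306147837741912621056/81534050058373441379041) - 34 = 1056169947604248147104892/81534050058373441379041 - 34 = -1715987754380448859782502/81534050058373441379041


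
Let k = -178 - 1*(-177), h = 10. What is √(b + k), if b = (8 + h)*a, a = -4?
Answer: I*√73 ≈ 8.544*I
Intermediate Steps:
b = -72 (b = (8 + 10)*(-4) = 18*(-4) = -72)
k = -1 (k = -178 + 177 = -1)
√(b + k) = √(-72 - 1) = √(-73) = I*√73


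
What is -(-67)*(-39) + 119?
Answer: -2494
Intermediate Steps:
-(-67)*(-39) + 119 = -67*39 + 119 = -2613 + 119 = -2494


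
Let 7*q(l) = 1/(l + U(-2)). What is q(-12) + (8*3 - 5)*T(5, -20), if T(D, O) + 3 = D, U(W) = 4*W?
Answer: 5319/140 ≈ 37.993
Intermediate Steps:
T(D, O) = -3 + D
q(l) = 1/(7*(-8 + l)) (q(l) = 1/(7*(l + 4*(-2))) = 1/(7*(l - 8)) = 1/(7*(-8 + l)))
q(-12) + (8*3 - 5)*T(5, -20) = 1/(7*(-8 - 12)) + (8*3 - 5)*(-3 + 5) = (⅐)/(-20) + (24 - 5)*2 = (⅐)*(-1/20) + 19*2 = -1/140 + 38 = 5319/140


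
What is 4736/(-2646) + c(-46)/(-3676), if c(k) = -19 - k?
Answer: -8740489/4863348 ≈ -1.7972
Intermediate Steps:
4736/(-2646) + c(-46)/(-3676) = 4736/(-2646) + (-19 - 1*(-46))/(-3676) = 4736*(-1/2646) + (-19 + 46)*(-1/3676) = -2368/1323 + 27*(-1/3676) = -2368/1323 - 27/3676 = -8740489/4863348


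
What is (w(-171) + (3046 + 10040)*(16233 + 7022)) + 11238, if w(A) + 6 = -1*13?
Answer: 304326149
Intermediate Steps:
w(A) = -19 (w(A) = -6 - 1*13 = -6 - 13 = -19)
(w(-171) + (3046 + 10040)*(16233 + 7022)) + 11238 = (-19 + (3046 + 10040)*(16233 + 7022)) + 11238 = (-19 + 13086*23255) + 11238 = (-19 + 304314930) + 11238 = 304314911 + 11238 = 304326149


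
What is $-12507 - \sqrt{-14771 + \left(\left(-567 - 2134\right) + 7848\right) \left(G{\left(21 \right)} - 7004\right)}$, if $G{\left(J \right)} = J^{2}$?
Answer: $-12507 - 6 i \sqrt{938737} \approx -12507.0 - 5813.3 i$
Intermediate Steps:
$-12507 - \sqrt{-14771 + \left(\left(-567 - 2134\right) + 7848\right) \left(G{\left(21 \right)} - 7004\right)} = -12507 - \sqrt{-14771 + \left(\left(-567 - 2134\right) + 7848\right) \left(21^{2} - 7004\right)} = -12507 - \sqrt{-14771 + \left(\left(-567 - 2134\right) + 7848\right) \left(441 - 7004\right)} = -12507 - \sqrt{-14771 + \left(-2701 + 7848\right) \left(-6563\right)} = -12507 - \sqrt{-14771 + 5147 \left(-6563\right)} = -12507 - \sqrt{-14771 - 33779761} = -12507 - \sqrt{-33794532} = -12507 - 6 i \sqrt{938737}$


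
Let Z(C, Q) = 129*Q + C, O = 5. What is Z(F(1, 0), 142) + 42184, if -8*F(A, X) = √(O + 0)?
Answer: 60502 - √5/8 ≈ 60502.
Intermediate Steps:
F(A, X) = -√5/8 (F(A, X) = -√(5 + 0)/8 = -√5/8)
Z(C, Q) = C + 129*Q
Z(F(1, 0), 142) + 42184 = (-√5/8 + 129*142) + 42184 = (-√5/8 + 18318) + 42184 = (18318 - √5/8) + 42184 = 60502 - √5/8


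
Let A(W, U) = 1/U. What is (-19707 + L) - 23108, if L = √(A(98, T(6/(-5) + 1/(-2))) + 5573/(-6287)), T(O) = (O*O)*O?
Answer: -42815 + I*√3598311217971/1816943 ≈ -42815.0 + 1.044*I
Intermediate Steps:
T(O) = O³ (T(O) = O²*O = O³)
L = I*√3598311217971/1816943 (L = √(1/((6/(-5) + 1/(-2))³) + 5573/(-6287)) = √(1/((6*(-⅕) + 1*(-½))³) + 5573*(-1/6287)) = √(1/((-6/5 - ½)³) - 5573/6287) = √(1/((-17/10)³) - 5573/6287) = √(1/(-4913/1000) - 5573/6287) = √(-1000/4913 - 5573/6287) = √(-33667149/30888031) = I*√3598311217971/1816943 ≈ 1.044*I)
(-19707 + L) - 23108 = (-19707 + I*√3598311217971/1816943) - 23108 = -42815 + I*√3598311217971/1816943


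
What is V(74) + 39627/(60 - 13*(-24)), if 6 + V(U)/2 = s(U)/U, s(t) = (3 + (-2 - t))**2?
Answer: 1094473/4588 ≈ 238.55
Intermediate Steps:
s(t) = (1 - t)**2
V(U) = -12 + 2*(-1 + U)**2/U (V(U) = -12 + 2*((-1 + U)**2/U) = -12 + 2*(-1 + U)**2/U)
V(74) + 39627/(60 - 13*(-24)) = (-12 + 2*(-1 + 74)**2/74) + 39627/(60 - 13*(-24)) = (-12 + 2*(1/74)*73**2) + 39627/(60 + 312) = (-12 + 2*(1/74)*5329) + 39627/372 = (-12 + 5329/37) + 39627*(1/372) = 4885/37 + 13209/124 = 1094473/4588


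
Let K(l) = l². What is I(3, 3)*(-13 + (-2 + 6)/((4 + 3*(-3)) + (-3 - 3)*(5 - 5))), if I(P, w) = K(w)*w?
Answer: -1863/5 ≈ -372.60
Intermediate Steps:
I(P, w) = w³ (I(P, w) = w²*w = w³)
I(3, 3)*(-13 + (-2 + 6)/((4 + 3*(-3)) + (-3 - 3)*(5 - 5))) = 3³*(-13 + (-2 + 6)/((4 + 3*(-3)) + (-3 - 3)*(5 - 5))) = 27*(-13 + 4/((4 - 9) - 6*0)) = 27*(-13 + 4/(-5 + 0)) = 27*(-13 + 4/(-5)) = 27*(-13 + 4*(-⅕)) = 27*(-13 - ⅘) = 27*(-69/5) = -1863/5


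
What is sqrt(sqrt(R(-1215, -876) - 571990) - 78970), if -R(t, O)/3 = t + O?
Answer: sqrt(-78970 + I*sqrt(565717)) ≈ 1.338 + 281.02*I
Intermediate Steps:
R(t, O) = -3*O - 3*t (R(t, O) = -3*(t + O) = -3*(O + t) = -3*O - 3*t)
sqrt(sqrt(R(-1215, -876) - 571990) - 78970) = sqrt(sqrt((-3*(-876) - 3*(-1215)) - 571990) - 78970) = sqrt(sqrt((2628 + 3645) - 571990) - 78970) = sqrt(sqrt(6273 - 571990) - 78970) = sqrt(sqrt(-565717) - 78970) = sqrt(I*sqrt(565717) - 78970) = sqrt(-78970 + I*sqrt(565717))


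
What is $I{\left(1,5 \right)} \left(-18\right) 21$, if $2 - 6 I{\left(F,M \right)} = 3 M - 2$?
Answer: $693$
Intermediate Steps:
$I{\left(F,M \right)} = \frac{2}{3} - \frac{M}{2}$ ($I{\left(F,M \right)} = \frac{1}{3} - \frac{3 M - 2}{6} = \frac{1}{3} - \frac{-2 + 3 M}{6} = \frac{1}{3} - \left(- \frac{1}{3} + \frac{M}{2}\right) = \frac{2}{3} - \frac{M}{2}$)
$I{\left(1,5 \right)} \left(-18\right) 21 = \left(\frac{2}{3} - \frac{5}{2}\right) \left(-18\right) 21 = \left(- \frac{11}{6}\right) \left(-18\right) 21 = 33 \cdot 21 = 693$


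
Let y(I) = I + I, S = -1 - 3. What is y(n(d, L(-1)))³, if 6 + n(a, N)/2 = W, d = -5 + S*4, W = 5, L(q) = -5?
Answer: -64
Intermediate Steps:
S = -4
d = -21 (d = -5 - 4*4 = -5 - 16 = -21)
n(a, N) = -2 (n(a, N) = -12 + 2*5 = -12 + 10 = -2)
y(I) = 2*I
y(n(d, L(-1)))³ = (2*(-2))³ = (-4)³ = -64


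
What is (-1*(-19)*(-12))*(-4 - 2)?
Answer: 1368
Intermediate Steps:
(-1*(-19)*(-12))*(-4 - 2) = (19*(-12))*(-6) = -228*(-6) = 1368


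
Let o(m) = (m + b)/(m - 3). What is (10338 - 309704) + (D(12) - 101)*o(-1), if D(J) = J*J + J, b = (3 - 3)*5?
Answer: -1197409/4 ≈ -2.9935e+5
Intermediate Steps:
b = 0 (b = 0*5 = 0)
o(m) = m/(-3 + m) (o(m) = (m + 0)/(m - 3) = m/(-3 + m))
D(J) = J + J² (D(J) = J² + J = J + J²)
(10338 - 309704) + (D(12) - 101)*o(-1) = (10338 - 309704) + (12*(1 + 12) - 101)*(-1/(-3 - 1)) = -299366 + (12*13 - 101)*(-1/(-4)) = -299366 + (156 - 101)*(-1*(-¼)) = -299366 + 55*(¼) = -299366 + 55/4 = -1197409/4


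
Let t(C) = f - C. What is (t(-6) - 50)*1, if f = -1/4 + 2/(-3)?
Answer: -539/12 ≈ -44.917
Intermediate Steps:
f = -11/12 (f = -1*¼ + 2*(-⅓) = -¼ - ⅔ = -11/12 ≈ -0.91667)
t(C) = -11/12 - C
(t(-6) - 50)*1 = ((-11/12 - 1*(-6)) - 50)*1 = ((-11/12 + 6) - 50)*1 = (61/12 - 50)*1 = -539/12*1 = -539/12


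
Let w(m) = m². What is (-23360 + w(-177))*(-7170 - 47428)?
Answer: -435091462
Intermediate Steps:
(-23360 + w(-177))*(-7170 - 47428) = (-23360 + (-177)²)*(-7170 - 47428) = (-23360 + 31329)*(-54598) = 7969*(-54598) = -435091462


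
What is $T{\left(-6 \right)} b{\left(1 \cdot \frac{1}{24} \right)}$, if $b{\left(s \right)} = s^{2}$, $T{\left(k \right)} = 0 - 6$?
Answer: $- \frac{1}{96} \approx -0.010417$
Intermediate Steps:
$T{\left(k \right)} = -6$ ($T{\left(k \right)} = 0 - 6 = -6$)
$T{\left(-6 \right)} b{\left(1 \cdot \frac{1}{24} \right)} = - 6 \left(1 \cdot \frac{1}{24}\right)^{2} = - \frac{6}{576} = \left(-6\right) \frac{1}{576} = - \frac{1}{96}$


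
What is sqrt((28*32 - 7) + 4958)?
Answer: sqrt(5847) ≈ 76.466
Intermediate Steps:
sqrt((28*32 - 7) + 4958) = sqrt((896 - 7) + 4958) = sqrt(889 + 4958) = sqrt(5847)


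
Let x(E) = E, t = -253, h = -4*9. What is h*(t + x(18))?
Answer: 8460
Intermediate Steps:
h = -36
h*(t + x(18)) = -36*(-253 + 18) = -36*(-235) = 8460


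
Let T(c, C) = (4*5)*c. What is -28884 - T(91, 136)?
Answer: -30704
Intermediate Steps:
T(c, C) = 20*c
-28884 - T(91, 136) = -28884 - 20*91 = -28884 - 1*1820 = -28884 - 1820 = -30704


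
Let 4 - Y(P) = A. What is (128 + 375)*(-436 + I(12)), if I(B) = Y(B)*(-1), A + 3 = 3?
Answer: -221320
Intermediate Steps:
A = 0 (A = -3 + 3 = 0)
Y(P) = 4 (Y(P) = 4 - 1*0 = 4 + 0 = 4)
I(B) = -4 (I(B) = 4*(-1) = -4)
(128 + 375)*(-436 + I(12)) = (128 + 375)*(-436 - 4) = 503*(-440) = -221320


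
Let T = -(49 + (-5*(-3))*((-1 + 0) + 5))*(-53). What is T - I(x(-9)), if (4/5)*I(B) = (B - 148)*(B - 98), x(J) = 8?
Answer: -9973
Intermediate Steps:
I(B) = 5*(-148 + B)*(-98 + B)/4 (I(B) = 5*((B - 148)*(B - 98))/4 = 5*((-148 + B)*(-98 + B))/4 = 5*(-148 + B)*(-98 + B)/4)
T = 5777 (T = -(49 + 15*(-1 + 5))*(-53) = -(49 + 15*4)*(-53) = -(49 + 60)*(-53) = -109*(-53) = -1*(-5777) = 5777)
T - I(x(-9)) = 5777 - (18130 - 615/2*8 + (5/4)*8²) = 5777 - (18130 - 2460 + (5/4)*64) = 5777 - (18130 - 2460 + 80) = 5777 - 1*15750 = 5777 - 15750 = -9973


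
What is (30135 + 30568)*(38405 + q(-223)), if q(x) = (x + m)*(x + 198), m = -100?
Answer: 2821475440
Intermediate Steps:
q(x) = (-100 + x)*(198 + x) (q(x) = (x - 100)*(x + 198) = (-100 + x)*(198 + x))
(30135 + 30568)*(38405 + q(-223)) = (30135 + 30568)*(38405 + (-19800 + (-223)² + 98*(-223))) = 60703*(38405 + (-19800 + 49729 - 21854)) = 60703*(38405 + 8075) = 60703*46480 = 2821475440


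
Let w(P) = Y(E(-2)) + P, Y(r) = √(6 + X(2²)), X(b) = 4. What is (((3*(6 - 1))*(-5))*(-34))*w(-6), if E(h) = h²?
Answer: -15300 + 2550*√10 ≈ -7236.2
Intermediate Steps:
Y(r) = √10 (Y(r) = √(6 + 4) = √10)
w(P) = P + √10 (w(P) = √10 + P = P + √10)
(((3*(6 - 1))*(-5))*(-34))*w(-6) = (((3*(6 - 1))*(-5))*(-34))*(-6 + √10) = (((3*5)*(-5))*(-34))*(-6 + √10) = ((15*(-5))*(-34))*(-6 + √10) = (-75*(-34))*(-6 + √10) = 2550*(-6 + √10) = -15300 + 2550*√10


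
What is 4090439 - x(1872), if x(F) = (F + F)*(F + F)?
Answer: -9927097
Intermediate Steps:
x(F) = 4*F² (x(F) = (2*F)*(2*F) = 4*F²)
4090439 - x(1872) = 4090439 - 4*1872² = 4090439 - 4*3504384 = 4090439 - 1*14017536 = 4090439 - 14017536 = -9927097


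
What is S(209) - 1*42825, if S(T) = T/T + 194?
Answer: -42630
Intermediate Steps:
S(T) = 195 (S(T) = 1 + 194 = 195)
S(209) - 1*42825 = 195 - 1*42825 = 195 - 42825 = -42630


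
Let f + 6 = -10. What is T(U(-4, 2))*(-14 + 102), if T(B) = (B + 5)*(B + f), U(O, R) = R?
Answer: -8624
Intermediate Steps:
f = -16 (f = -6 - 10 = -16)
T(B) = (-16 + B)*(5 + B) (T(B) = (B + 5)*(B - 16) = (5 + B)*(-16 + B) = (-16 + B)*(5 + B))
T(U(-4, 2))*(-14 + 102) = (-80 + 2**2 - 11*2)*(-14 + 102) = (-80 + 4 - 22)*88 = -98*88 = -8624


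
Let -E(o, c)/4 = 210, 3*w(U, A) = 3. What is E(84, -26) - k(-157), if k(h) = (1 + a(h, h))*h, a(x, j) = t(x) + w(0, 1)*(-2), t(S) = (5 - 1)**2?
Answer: 1515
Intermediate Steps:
w(U, A) = 1 (w(U, A) = (1/3)*3 = 1)
t(S) = 16 (t(S) = 4**2 = 16)
E(o, c) = -840 (E(o, c) = -4*210 = -840)
a(x, j) = 14 (a(x, j) = 16 + 1*(-2) = 16 - 2 = 14)
k(h) = 15*h (k(h) = (1 + 14)*h = 15*h)
E(84, -26) - k(-157) = -840 - 15*(-157) = -840 - 1*(-2355) = -840 + 2355 = 1515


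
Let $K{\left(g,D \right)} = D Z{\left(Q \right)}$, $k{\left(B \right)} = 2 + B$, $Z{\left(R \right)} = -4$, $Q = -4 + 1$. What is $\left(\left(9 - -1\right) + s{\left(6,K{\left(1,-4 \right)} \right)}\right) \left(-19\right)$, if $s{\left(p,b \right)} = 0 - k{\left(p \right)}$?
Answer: $-38$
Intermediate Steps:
$Q = -3$
$K{\left(g,D \right)} = - 4 D$ ($K{\left(g,D \right)} = D \left(-4\right) = - 4 D$)
$s{\left(p,b \right)} = -2 - p$ ($s{\left(p,b \right)} = 0 - \left(2 + p\right) = -2 - p$)
$\left(\left(9 - -1\right) + s{\left(6,K{\left(1,-4 \right)} \right)}\right) \left(-19\right) = \left(\left(9 - -1\right) - 8\right) \left(-19\right) = \left(\left(9 + 1\right) - 8\right) \left(-19\right) = \left(10 - 8\right) \left(-19\right) = 2 \left(-19\right) = -38$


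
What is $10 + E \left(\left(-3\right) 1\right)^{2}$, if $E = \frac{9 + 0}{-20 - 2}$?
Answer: $\frac{139}{22} \approx 6.3182$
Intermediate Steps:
$E = - \frac{9}{22}$ ($E = \frac{9}{-22} = 9 \left(- \frac{1}{22}\right) = - \frac{9}{22} \approx -0.40909$)
$10 + E \left(\left(-3\right) 1\right)^{2} = 10 - \frac{9 \left(\left(-3\right) 1\right)^{2}}{22} = 10 - \frac{9 \left(-3\right)^{2}}{22} = 10 - \frac{81}{22} = \frac{139}{22}$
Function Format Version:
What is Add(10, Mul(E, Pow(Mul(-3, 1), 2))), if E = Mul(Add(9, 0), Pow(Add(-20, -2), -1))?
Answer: Rational(139, 22) ≈ 6.3182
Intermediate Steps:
E = Rational(-9, 22) (E = Mul(9, Pow(-22, -1)) = Mul(9, Rational(-1, 22)) = Rational(-9, 22) ≈ -0.40909)
Add(10, Mul(E, Pow(Mul(-3, 1), 2))) = Add(10, Mul(Rational(-9, 22), Pow(Mul(-3, 1), 2))) = Add(10, Mul(Rational(-9, 22), Pow(-3, 2))) = Add(10, Mul(Rational(-9, 22), 9)) = Add(10, Rational(-81, 22)) = Rational(139, 22)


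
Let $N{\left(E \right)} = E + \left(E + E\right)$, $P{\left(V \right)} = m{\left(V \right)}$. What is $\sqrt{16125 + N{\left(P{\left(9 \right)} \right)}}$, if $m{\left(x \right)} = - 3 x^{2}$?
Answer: $2 \sqrt{3849} \approx 124.08$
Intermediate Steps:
$P{\left(V \right)} = - 3 V^{2}$
$N{\left(E \right)} = 3 E$ ($N{\left(E \right)} = E + 2 E = 3 E$)
$\sqrt{16125 + N{\left(P{\left(9 \right)} \right)}} = \sqrt{16125 + 3 \left(- 3 \cdot 9^{2}\right)} = \sqrt{16125 + 3 \left(\left(-3\right) 81\right)} = \sqrt{16125 + 3 \left(-243\right)} = \sqrt{16125 - 729} = \sqrt{15396} = 2 \sqrt{3849}$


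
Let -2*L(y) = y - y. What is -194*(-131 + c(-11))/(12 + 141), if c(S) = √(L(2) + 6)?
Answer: 25414/153 - 194*√6/153 ≈ 163.00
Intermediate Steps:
L(y) = 0 (L(y) = -(y - y)/2 = -½*0 = 0)
c(S) = √6 (c(S) = √(0 + 6) = √6)
-194*(-131 + c(-11))/(12 + 141) = -194*(-131 + √6)/(12 + 141) = -194*(-131 + √6)/153 = -194*(-131/153 + √6/153) = 25414/153 - 194*√6/153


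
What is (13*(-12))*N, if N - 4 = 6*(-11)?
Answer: 9672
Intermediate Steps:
N = -62 (N = 4 + 6*(-11) = 4 - 66 = -62)
(13*(-12))*N = (13*(-12))*(-62) = -156*(-62) = 9672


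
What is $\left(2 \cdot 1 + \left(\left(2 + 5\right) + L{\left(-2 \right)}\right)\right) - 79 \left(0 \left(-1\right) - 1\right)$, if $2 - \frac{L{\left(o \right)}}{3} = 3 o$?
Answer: $112$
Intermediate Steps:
$L{\left(o \right)} = 6 - 9 o$ ($L{\left(o \right)} = 6 - 3 \cdot 3 o = 6 - 9 o$)
$\left(2 \cdot 1 + \left(\left(2 + 5\right) + L{\left(-2 \right)}\right)\right) - 79 \left(0 \left(-1\right) - 1\right) = \left(2 \cdot 1 + \left(\left(2 + 5\right) + \left(6 - -18\right)\right)\right) - 79 \left(0 \left(-1\right) - 1\right) = \left(2 + \left(7 + \left(6 + 18\right)\right)\right) - 79 \left(0 - 1\right) = \left(2 + \left(7 + 24\right)\right) - -79 = \left(2 + 31\right) + 79 = 33 + 79 = 112$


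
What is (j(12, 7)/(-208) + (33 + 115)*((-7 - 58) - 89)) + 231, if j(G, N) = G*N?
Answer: -1173193/52 ≈ -22561.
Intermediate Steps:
(j(12, 7)/(-208) + (33 + 115)*((-7 - 58) - 89)) + 231 = ((12*7)/(-208) + (33 + 115)*((-7 - 58) - 89)) + 231 = (84*(-1/208) + 148*(-65 - 89)) + 231 = (-21/52 + 148*(-154)) + 231 = (-21/52 - 22792) + 231 = -1185205/52 + 231 = -1173193/52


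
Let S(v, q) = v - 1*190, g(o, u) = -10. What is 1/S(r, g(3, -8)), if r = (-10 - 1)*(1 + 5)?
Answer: -1/256 ≈ -0.0039063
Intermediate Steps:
r = -66 (r = -11*6 = -66)
S(v, q) = -190 + v (S(v, q) = v - 190 = -190 + v)
1/S(r, g(3, -8)) = 1/(-190 - 66) = 1/(-256) = -1/256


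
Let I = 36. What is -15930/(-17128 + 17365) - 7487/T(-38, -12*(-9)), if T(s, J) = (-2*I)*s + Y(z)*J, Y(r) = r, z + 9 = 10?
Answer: -198647/2844 ≈ -69.848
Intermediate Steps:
z = 1 (z = -9 + 10 = 1)
T(s, J) = J - 72*s (T(s, J) = (-2*36)*s + 1*J = -72*s + J = J - 72*s)
-15930/(-17128 + 17365) - 7487/T(-38, -12*(-9)) = -15930/(-17128 + 17365) - 7487/(-12*(-9) - 72*(-38)) = -15930/237 - 7487/(108 + 2736) = -15930*1/237 - 7487/2844 = -5310/79 - 7487*1/2844 = -5310/79 - 7487/2844 = -198647/2844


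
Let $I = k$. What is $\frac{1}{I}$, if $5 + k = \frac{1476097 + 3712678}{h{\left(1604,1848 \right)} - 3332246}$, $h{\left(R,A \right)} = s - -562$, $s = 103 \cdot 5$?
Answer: $- \frac{3331169}{21844620} \approx -0.15249$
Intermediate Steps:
$s = 515$
$h{\left(R,A \right)} = 1077$ ($h{\left(R,A \right)} = 515 - -562 = 515 + 562 = 1077$)
$k = - \frac{21844620}{3331169}$ ($k = -5 + \frac{1476097 + 3712678}{1077 - 3332246} = -5 + \frac{5188775}{-3331169} = -5 + 5188775 \left(- \frac{1}{3331169}\right) = -5 - \frac{5188775}{3331169} = - \frac{21844620}{3331169} \approx -6.5576$)
$I = - \frac{21844620}{3331169} \approx -6.5576$
$\frac{1}{I} = \frac{1}{- \frac{21844620}{3331169}} = - \frac{3331169}{21844620}$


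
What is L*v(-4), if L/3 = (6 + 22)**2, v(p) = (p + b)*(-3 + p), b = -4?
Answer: 131712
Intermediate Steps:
v(p) = (-4 + p)*(-3 + p) (v(p) = (p - 4)*(-3 + p) = (-4 + p)*(-3 + p))
L = 2352 (L = 3*(6 + 22)**2 = 3*28**2 = 3*784 = 2352)
L*v(-4) = 2352*(12 + (-4)**2 - 7*(-4)) = 2352*(12 + 16 + 28) = 2352*56 = 131712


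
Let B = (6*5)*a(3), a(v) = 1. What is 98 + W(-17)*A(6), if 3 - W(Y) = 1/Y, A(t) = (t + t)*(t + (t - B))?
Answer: -9566/17 ≈ -562.71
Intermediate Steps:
B = 30 (B = (6*5)*1 = 30*1 = 30)
A(t) = 2*t*(-30 + 2*t) (A(t) = (t + t)*(t + (t - 1*30)) = (2*t)*(t + (t - 30)) = (2*t)*(t + (-30 + t)) = (2*t)*(-30 + 2*t) = 2*t*(-30 + 2*t))
W(Y) = 3 - 1/Y
98 + W(-17)*A(6) = 98 + (3 - 1/(-17))*(4*6*(-15 + 6)) = 98 + (3 - 1*(-1/17))*(4*6*(-9)) = 98 + (3 + 1/17)*(-216) = 98 + (52/17)*(-216) = 98 - 11232/17 = -9566/17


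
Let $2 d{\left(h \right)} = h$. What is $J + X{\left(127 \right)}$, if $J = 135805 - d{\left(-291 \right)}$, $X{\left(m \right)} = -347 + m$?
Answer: $\frac{271461}{2} \approx 1.3573 \cdot 10^{5}$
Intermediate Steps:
$d{\left(h \right)} = \frac{h}{2}$
$J = \frac{271901}{2}$ ($J = 135805 - \frac{1}{2} \left(-291\right) = 135805 - - \frac{291}{2} = 135805 + \frac{291}{2} = \frac{271901}{2} \approx 1.3595 \cdot 10^{5}$)
$J + X{\left(127 \right)} = \frac{271901}{2} + \left(-347 + 127\right) = \frac{271901}{2} - 220 = \frac{271461}{2}$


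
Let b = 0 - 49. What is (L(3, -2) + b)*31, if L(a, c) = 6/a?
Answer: -1457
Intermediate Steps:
b = -49
(L(3, -2) + b)*31 = (6/3 - 49)*31 = (6*(⅓) - 49)*31 = (2 - 49)*31 = -47*31 = -1457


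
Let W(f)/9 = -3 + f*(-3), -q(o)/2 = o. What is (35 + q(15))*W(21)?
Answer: -2970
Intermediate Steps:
q(o) = -2*o
W(f) = -27 - 27*f (W(f) = 9*(-3 + f*(-3)) = 9*(-3 - 3*f) = -27 - 27*f)
(35 + q(15))*W(21) = (35 - 2*15)*(-27 - 27*21) = (35 - 30)*(-27 - 567) = 5*(-594) = -2970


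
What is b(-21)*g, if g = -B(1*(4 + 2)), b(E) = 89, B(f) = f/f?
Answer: -89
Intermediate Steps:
B(f) = 1
g = -1 (g = -1*1 = -1)
b(-21)*g = 89*(-1) = -89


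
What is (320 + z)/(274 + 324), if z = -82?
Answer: 119/299 ≈ 0.39799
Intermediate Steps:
(320 + z)/(274 + 324) = (320 - 82)/(274 + 324) = 238/598 = 238*(1/598) = 119/299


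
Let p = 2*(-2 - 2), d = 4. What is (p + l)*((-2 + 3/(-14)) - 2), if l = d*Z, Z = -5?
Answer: 118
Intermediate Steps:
p = -8 (p = 2*(-4) = -8)
l = -20 (l = 4*(-5) = -20)
(p + l)*((-2 + 3/(-14)) - 2) = (-8 - 20)*((-2 + 3/(-14)) - 2) = -28*((-2 + 3*(-1/14)) - 2) = -28*((-2 - 3/14) - 2) = -28*(-31/14 - 2) = -28*(-59/14) = 118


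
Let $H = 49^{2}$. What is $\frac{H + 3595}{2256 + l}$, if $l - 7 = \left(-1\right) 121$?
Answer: $\frac{2998}{1071} \approx 2.7993$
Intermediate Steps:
$l = -114$ ($l = 7 - 121 = -114$)
$H = 2401$
$\frac{H + 3595}{2256 + l} = \frac{2401 + 3595}{2256 - 114} = \frac{5996}{2142} = 5996 \cdot \frac{1}{2142} = \frac{2998}{1071}$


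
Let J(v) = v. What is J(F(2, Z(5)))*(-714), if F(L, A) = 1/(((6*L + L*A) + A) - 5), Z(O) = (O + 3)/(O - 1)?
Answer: -714/13 ≈ -54.923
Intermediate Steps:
Z(O) = (3 + O)/(-1 + O)
F(L, A) = 1/(-5 + A + 6*L + A*L) (F(L, A) = 1/(((6*L + A*L) + A) - 5) = 1/((A + 6*L + A*L) - 5) = 1/(-5 + A + 6*L + A*L))
J(F(2, Z(5)))*(-714) = -714/(-5 + (3 + 5)/(-1 + 5) + 6*2 + ((3 + 5)/(-1 + 5))*2) = -714/(-5 + 8/4 + 12 + (8/4)*2) = -714/(-5 + (1/4)*8 + 12 + ((1/4)*8)*2) = -714/(-5 + 2 + 12 + 2*2) = -714/(-5 + 2 + 12 + 4) = -714/13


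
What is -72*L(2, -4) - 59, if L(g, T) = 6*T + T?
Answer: 1957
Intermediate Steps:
L(g, T) = 7*T
-72*L(2, -4) - 59 = -504*(-4) - 59 = -72*(-28) - 59 = 2016 - 59 = 1957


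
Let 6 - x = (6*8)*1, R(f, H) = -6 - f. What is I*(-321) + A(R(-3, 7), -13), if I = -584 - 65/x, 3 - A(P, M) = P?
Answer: 2617625/14 ≈ 1.8697e+5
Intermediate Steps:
A(P, M) = 3 - P
x = -42 (x = 6 - 6*8 = 6 - 48 = -42)
I = -24463/42 (I = -584 - 65/(-42) = -584 - 65*(-1/42) = -584 + 65/42 = -24463/42 ≈ -582.45)
I*(-321) + A(R(-3, 7), -13) = -24463/42*(-321) + (3 - (-6 - 1*(-3))) = 2617541/14 + (3 - (-6 + 3)) = 2617541/14 + (3 - 1*(-3)) = 2617541/14 + (3 + 3) = 2617541/14 + 6 = 2617625/14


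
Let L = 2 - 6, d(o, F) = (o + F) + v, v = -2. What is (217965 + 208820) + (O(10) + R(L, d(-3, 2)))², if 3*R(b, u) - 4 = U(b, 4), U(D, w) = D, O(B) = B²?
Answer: 436785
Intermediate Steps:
d(o, F) = -2 + F + o (d(o, F) = (o + F) - 2 = (F + o) - 2 = -2 + F + o)
L = -4
R(b, u) = 4/3 + b/3
(217965 + 208820) + (O(10) + R(L, d(-3, 2)))² = (217965 + 208820) + (10² + (4/3 + (⅓)*(-4)))² = 426785 + (100 + (4/3 - 4/3))² = 426785 + (100 + 0)² = 426785 + 100² = 426785 + 10000 = 436785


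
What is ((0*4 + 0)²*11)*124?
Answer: 0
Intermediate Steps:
((0*4 + 0)²*11)*124 = ((0 + 0)²*11)*124 = (0²*11)*124 = (0*11)*124 = 0*124 = 0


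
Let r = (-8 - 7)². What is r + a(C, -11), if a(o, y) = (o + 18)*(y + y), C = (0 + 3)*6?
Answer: -567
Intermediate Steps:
C = 18 (C = 3*6 = 18)
r = 225 (r = (-15)² = 225)
a(o, y) = 2*y*(18 + o) (a(o, y) = (18 + o)*(2*y) = 2*y*(18 + o))
r + a(C, -11) = 225 + 2*(-11)*(18 + 18) = 225 + 2*(-11)*36 = 225 - 792 = -567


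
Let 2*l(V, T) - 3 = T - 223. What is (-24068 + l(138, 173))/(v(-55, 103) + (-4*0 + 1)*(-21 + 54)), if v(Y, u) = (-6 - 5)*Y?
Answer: -48183/1276 ≈ -37.761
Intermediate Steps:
l(V, T) = -110 + T/2 (l(V, T) = 3/2 + (T - 223)/2 = 3/2 + (-223 + T)/2 = 3/2 + (-223/2 + T/2) = -110 + T/2)
v(Y, u) = -11*Y
(-24068 + l(138, 173))/(v(-55, 103) + (-4*0 + 1)*(-21 + 54)) = (-24068 + (-110 + (½)*173))/(-11*(-55) + (-4*0 + 1)*(-21 + 54)) = (-24068 + (-110 + 173/2))/(605 + (0 + 1)*33) = (-24068 - 47/2)/(605 + 1*33) = -48183/(2*(605 + 33)) = -48183/2/638 = -48183/2*1/638 = -48183/1276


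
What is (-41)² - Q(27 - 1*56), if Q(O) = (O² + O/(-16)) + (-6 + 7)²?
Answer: 13395/16 ≈ 837.19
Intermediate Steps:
Q(O) = 1 + O² - O/16 (Q(O) = (O² - O/16) + 1² = (O² - O/16) + 1 = 1 + O² - O/16)
(-41)² - Q(27 - 1*56) = (-41)² - (1 + (27 - 1*56)² - (27 - 1*56)/16) = 1681 - (1 + (27 - 56)² - (27 - 56)/16) = 1681 - (1 + (-29)² - 1/16*(-29)) = 1681 - (1 + 841 + 29/16) = 1681 - 1*13501/16 = 1681 - 13501/16 = 13395/16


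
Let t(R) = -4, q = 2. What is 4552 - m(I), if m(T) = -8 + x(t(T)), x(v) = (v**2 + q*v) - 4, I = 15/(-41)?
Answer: 4556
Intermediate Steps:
I = -15/41 (I = 15*(-1/41) = -15/41 ≈ -0.36585)
x(v) = -4 + v**2 + 2*v (x(v) = (v**2 + 2*v) - 4 = -4 + v**2 + 2*v)
m(T) = -4 (m(T) = -8 + (-4 + (-4)**2 + 2*(-4)) = -8 + (-4 + 16 - 8) = -8 + 4 = -4)
4552 - m(I) = 4552 - 1*(-4) = 4552 + 4 = 4556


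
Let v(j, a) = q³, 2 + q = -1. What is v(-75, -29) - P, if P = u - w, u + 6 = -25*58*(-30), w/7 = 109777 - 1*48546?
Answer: 385096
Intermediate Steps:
q = -3 (q = -2 - 1 = -3)
w = 428617 (w = 7*(109777 - 1*48546) = 7*(109777 - 48546) = 7*61231 = 428617)
v(j, a) = -27 (v(j, a) = (-3)³ = -27)
u = 43494 (u = -6 - 25*58*(-30) = -6 - 1450*(-30) = -6 + 43500 = 43494)
P = -385123 (P = 43494 - 1*428617 = 43494 - 428617 = -385123)
v(-75, -29) - P = -27 - 1*(-385123) = -27 + 385123 = 385096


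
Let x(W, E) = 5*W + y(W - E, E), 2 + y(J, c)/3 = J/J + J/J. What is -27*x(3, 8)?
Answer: -405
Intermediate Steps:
y(J, c) = 0 (y(J, c) = -6 + 3*(J/J + J/J) = -6 + 3*(1 + 1) = -6 + 3*2 = -6 + 6 = 0)
x(W, E) = 5*W (x(W, E) = 5*W + 0 = 5*W)
-27*x(3, 8) = -135*3 = -27*15 = -405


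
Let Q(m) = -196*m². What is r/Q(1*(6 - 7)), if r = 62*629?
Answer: -19499/98 ≈ -198.97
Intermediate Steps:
r = 38998
r/Q(1*(6 - 7)) = 38998/((-196*(6 - 7)²)) = 38998/((-196*1²)) = 38998/((-196*(-1)²)) = 38998/((-196*1)) = 38998/(-196) = 38998*(-1/196) = -19499/98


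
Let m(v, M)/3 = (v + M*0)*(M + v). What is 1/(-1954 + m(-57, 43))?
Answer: 1/440 ≈ 0.0022727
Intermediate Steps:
m(v, M) = 3*v*(M + v) (m(v, M) = 3*((v + M*0)*(M + v)) = 3*((v + 0)*(M + v)) = 3*(v*(M + v)) = 3*v*(M + v))
1/(-1954 + m(-57, 43)) = 1/(-1954 + 3*(-57)*(43 - 57)) = 1/(-1954 + 3*(-57)*(-14)) = 1/(-1954 + 2394) = 1/440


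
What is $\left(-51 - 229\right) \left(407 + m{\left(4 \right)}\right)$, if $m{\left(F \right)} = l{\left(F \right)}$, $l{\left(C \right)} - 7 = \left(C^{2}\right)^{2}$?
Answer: $-187600$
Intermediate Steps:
$l{\left(C \right)} = 7 + C^{4}$ ($l{\left(C \right)} = 7 + \left(C^{2}\right)^{2} = 7 + C^{4}$)
$m{\left(F \right)} = 7 + F^{4}$
$\left(-51 - 229\right) \left(407 + m{\left(4 \right)}\right) = \left(-51 - 229\right) \left(407 + \left(7 + 4^{4}\right)\right) = - 280 \left(407 + \left(7 + 256\right)\right) = - 280 \left(407 + 263\right) = \left(-280\right) 670 = -187600$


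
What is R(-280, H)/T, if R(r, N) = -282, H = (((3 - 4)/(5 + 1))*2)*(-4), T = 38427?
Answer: -94/12809 ≈ -0.0073386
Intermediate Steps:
H = 4/3 (H = (-1/6*2)*(-4) = (-1*1/6*2)*(-4) = -1/6*2*(-4) = -1/3*(-4) = 4/3 ≈ 1.3333)
R(-280, H)/T = -282/38427 = -282*1/38427 = -94/12809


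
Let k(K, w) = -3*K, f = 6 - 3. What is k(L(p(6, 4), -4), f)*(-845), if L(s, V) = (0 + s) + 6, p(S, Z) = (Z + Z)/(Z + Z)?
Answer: 17745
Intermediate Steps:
f = 3
p(S, Z) = 1 (p(S, Z) = (2*Z)/((2*Z)) = (2*Z)*(1/(2*Z)) = 1)
L(s, V) = 6 + s (L(s, V) = s + 6 = 6 + s)
k(L(p(6, 4), -4), f)*(-845) = -3*(6 + 1)*(-845) = -3*7*(-845) = -21*(-845) = 17745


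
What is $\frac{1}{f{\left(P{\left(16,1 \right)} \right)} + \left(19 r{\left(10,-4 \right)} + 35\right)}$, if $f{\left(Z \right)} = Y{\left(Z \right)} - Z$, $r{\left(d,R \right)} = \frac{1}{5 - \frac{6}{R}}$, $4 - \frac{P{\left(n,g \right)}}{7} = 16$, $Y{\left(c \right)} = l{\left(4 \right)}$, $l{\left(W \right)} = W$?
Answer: $\frac{13}{1637} \approx 0.0079414$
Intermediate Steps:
$Y{\left(c \right)} = 4$
$P{\left(n,g \right)} = -84$ ($P{\left(n,g \right)} = 28 - 112 = -84$)
$f{\left(Z \right)} = 4 - Z$
$\frac{1}{f{\left(P{\left(16,1 \right)} \right)} + \left(19 r{\left(10,-4 \right)} + 35\right)} = \frac{1}{\left(4 - -84\right) + \left(19 \left(- \frac{4}{-6 + 5 \left(-4\right)}\right) + 35\right)} = \frac{1}{\left(4 + 84\right) + \left(19 \left(- \frac{4}{-6 - 20}\right) + 35\right)} = \frac{1}{88 + \left(19 \left(- \frac{4}{-26}\right) + 35\right)} = \frac{1}{88 + \left(19 \left(\left(-4\right) \left(- \frac{1}{26}\right)\right) + 35\right)} = \frac{1}{88 + \left(19 \cdot \frac{2}{13} + 35\right)} = \frac{1}{88 + \left(\frac{38}{13} + 35\right)} = \frac{1}{88 + \frac{493}{13}} = \frac{1}{\frac{1637}{13}} = \frac{13}{1637}$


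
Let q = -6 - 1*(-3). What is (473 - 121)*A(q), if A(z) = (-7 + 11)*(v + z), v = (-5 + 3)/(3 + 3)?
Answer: -14080/3 ≈ -4693.3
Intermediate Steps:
q = -3 (q = -6 + 3 = -3)
v = -⅓ (v = -2/6 = -2*⅙ = -⅓ ≈ -0.33333)
A(z) = -4/3 + 4*z (A(z) = (-7 + 11)*(-⅓ + z) = 4*(-⅓ + z) = -4/3 + 4*z)
(473 - 121)*A(q) = (473 - 121)*(-4/3 + 4*(-3)) = 352*(-4/3 - 12) = 352*(-40/3) = -14080/3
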